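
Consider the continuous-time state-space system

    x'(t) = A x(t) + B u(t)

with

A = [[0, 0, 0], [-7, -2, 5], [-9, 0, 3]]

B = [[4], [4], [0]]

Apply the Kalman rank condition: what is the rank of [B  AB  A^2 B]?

AB = [[0], [-36], [-36]]
A^2B = [[0], [-108], [-108]]
Controllability matrix C = [B  AB  A^2B] = [[4, 0, 0], [4, -36, -108], [0, -36, -108]]
The rows r1, r2, r3 of C are linearly dependent: r1 - r2 + r3 = 0 (check each entry), so rank(C) ≤ 2.
The 2×2 minor from rows 1, 2, columns 1, 2 is 4·(-36) - 0·4 = -144 - 0 = -144 ≠ 0, so rank(C) = 2.
rank(C) = 2 < n = 3, so the pair (A, B) is not completely controllable.

2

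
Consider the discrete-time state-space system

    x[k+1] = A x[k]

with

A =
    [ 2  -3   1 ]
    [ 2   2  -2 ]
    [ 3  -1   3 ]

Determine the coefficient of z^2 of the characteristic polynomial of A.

Expand det(zI - A) for the 3×3 matrix.
p(z) = z^3 - 7z^2 + 17z - 36.
(Check: constant term = det(-A) = (-1)^3 det A = -36; coefficient of z^2 = -tr A = -7.)
The coefficient of z^2 is -7.

-7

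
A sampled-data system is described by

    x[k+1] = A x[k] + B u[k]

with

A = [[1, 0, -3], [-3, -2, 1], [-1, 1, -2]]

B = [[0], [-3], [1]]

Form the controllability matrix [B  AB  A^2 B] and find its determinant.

AB = [[-3], [7], [-5]]
A^2B = [[12], [-10], [20]]
Controllability matrix C = [B  AB  A^2B] = [[0, -3, 12], [-3, 7, -10], [1, -5, 20]]
Expanding along the first row, det(C) = 0·(7·20 - (-10)·(-5)) - (-3)·((-3)·20 - (-10)·1) + 12·((-3)·(-5) - 7·1) = 0·90 - (-3)·(-50) + 12·8 = -54
Since det(C) ≠ 0, rank(C) = 3 and the system is completely controllable.

-54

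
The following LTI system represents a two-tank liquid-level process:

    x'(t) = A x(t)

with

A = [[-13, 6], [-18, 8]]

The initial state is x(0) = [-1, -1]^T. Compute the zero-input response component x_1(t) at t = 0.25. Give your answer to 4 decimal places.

det(sI - A) = s^2 - (tr A)s + det A, with tr A = (-13) + 8 = -5 and det A = (-13)·8 - 6·(-18) = -104 - (-108) = 4.
So p(s) = det(sI - A) = s^2 + 5s + 4.
Factor s^2 + 5s + 4: two numbers with sum -5 and product 4 are -1 and -4, so s^2 + 5s + 4 = (s + 1)(s + 4).
Hence p(s) = (s + 1) (s + 4), with roots -4, -1.
The eigenvalues -4, -1 are distinct and real, so A is diagonalisable and x(t) = e^{At} x(0) = V diag(e^{λ_i t}) V^{-1} x(0), where the columns of V are the eigenvectors.
λ = -4: A - (-4)I = [[-9, 6], [-18, 12]]. Row 1 gives (-9)·v1 + 6·v2 = 0, so take v_1 = [2, 3]^T.
λ = -1: A - (-1)I = [[-12, 6], [-18, 9]]. Row 1 gives (-12)·v1 + 6·v2 = 0, so take v_2 = [1, 2]^T.
V = [v_1 v_2] = [[2, 1], [3, 2]] has det V = 1, so V^{-1} = adj(V)/det V = [[2, -1], [-3, 2]].
Modal coordinates z(0) = V^{-1} x(0): 2·(-1) + (-1)·(-1) = -1; (-3)·(-1) + 2·(-1) = 1; so z(0) = [-1, 1]^T.
x_1(t) = Σ_i (v_i)_1 · z_i(0) · e^{λ_i t} (row 1 of V times the modal terms).
x_1(0.25) = 2·(-1)·e^{-4·0.25} + 1·1·e^{-1·0.25} = (-2)·0.367879 + 1·0.778801 = 0.0430.

0.0430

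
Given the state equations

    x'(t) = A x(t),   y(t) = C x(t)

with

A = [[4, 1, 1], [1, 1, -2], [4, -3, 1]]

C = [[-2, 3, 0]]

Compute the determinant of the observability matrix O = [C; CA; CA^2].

709

CA = [[-5, 1, -8]]
CA^2 = [[-51, 20, -15]]
Observability matrix O = [C; CA; CA^2] = [[-2, 3, 0], [-5, 1, -8], [-51, 20, -15]]
Expanding along the first row, det(O) = (-2)·(1·(-15) - (-8)·20) - 3·((-5)·(-15) - (-8)·(-51)) + 0·((-5)·20 - 1·(-51)) = (-2)·145 - 3·(-333) + 0·(-49) = 709
Since det(O) ≠ 0, rank(O) = 3 and the system is completely observable.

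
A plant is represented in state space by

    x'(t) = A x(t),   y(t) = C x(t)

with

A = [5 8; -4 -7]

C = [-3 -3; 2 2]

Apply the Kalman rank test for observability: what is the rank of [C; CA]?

CA = [[-3, -3], [2, 2]]
Observability matrix O = [C; CA] = [[-3, -3], [2, 2], [-3, -3], [2, 2]]
Every row of O is a scalar multiple of row 1 = [-3, -3] (multipliers 1, -2/3, 1, -2/3), so the rows span a one-dimensional space.
O ≠ 0, hence rank(O) = 1.
rank(O) = 1 < n = 2, so the pair (A, C) is not completely observable.

1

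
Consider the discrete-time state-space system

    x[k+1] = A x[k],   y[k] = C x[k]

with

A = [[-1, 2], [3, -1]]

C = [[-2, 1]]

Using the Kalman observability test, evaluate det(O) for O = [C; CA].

CA = [[5, -5]]
Observability matrix O = [C; CA] = [[-2, 1], [5, -5]]
det(O) = (-2)·(-5) - 1·5 = 10 - 5 = 5
Since det(O) ≠ 0, rank(O) = 2 and the system is completely observable.

5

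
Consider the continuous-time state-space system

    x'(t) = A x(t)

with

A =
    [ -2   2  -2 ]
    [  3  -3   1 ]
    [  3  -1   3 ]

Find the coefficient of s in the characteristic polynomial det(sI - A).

-8

Expand det(sI - A) for the 3×3 matrix.
p(s) = s^3 + 2s^2 - 8s + 8.
(Check: constant term = det(-A) = (-1)^3 det A = 8; coefficient of s^2 = -tr A = 2.)
The coefficient of s is -8.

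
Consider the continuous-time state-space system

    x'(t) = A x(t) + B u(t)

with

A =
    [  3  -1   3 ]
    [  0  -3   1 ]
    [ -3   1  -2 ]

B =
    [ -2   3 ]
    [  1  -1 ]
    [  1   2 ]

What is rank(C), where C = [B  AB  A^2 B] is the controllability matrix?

3

AB = [[-4, 16], [-2, 5], [5, -14]]
A^2B = [[5, 1], [11, -29], [0, -15]]
Controllability matrix C = [B  AB  A^2B] = [[-2, 3, -4, 16, 5, 1], [1, -1, -2, 5, 11, -29], [1, 2, 5, -14, 0, -15]]
Take the 3×3 submatrix of C formed by columns 1, 2, 3: [[-2, 3, -4], [1, -1, -2], [1, 2, 5]]. Its determinant is (-2)·((-1)·5 - (-2)·2) - 3·(1·5 - (-2)·1) + (-4)·(1·2 - (-1)·1) = (-2)·(-1) - 3·7 + (-4)·3 = -31 ≠ 0.
So rank(C) ≥ 3; since C has 3 rows, rank(C) = 3.
rank(C) = 3 = n, so the pair (A, B) is completely controllable.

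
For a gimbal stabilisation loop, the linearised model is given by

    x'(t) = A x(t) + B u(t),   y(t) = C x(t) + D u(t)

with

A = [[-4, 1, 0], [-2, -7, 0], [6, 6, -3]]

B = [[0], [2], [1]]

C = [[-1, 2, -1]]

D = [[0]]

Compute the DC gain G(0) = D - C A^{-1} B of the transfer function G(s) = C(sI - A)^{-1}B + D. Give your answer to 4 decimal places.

G(0) = C(-A)^{-1}B + D = -C A^{-1} B + D.
det A = -90, so A^{-1} = (1/-90)·adj(A) = [[-7/30, -1/30, 0], [1/15, -2/15, 0], [-1/3, -1/3, -1/3]]
A^{-1} B = [-1/15, -4/15, -1]^T
C A^{-1} B = 8/15
G(0) = D - C A^{-1} B = 0 - (8/15) = -8/15 ≈ -0.5333

-0.5333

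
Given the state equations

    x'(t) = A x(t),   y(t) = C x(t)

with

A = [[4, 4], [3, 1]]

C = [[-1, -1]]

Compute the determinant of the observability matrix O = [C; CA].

CA = [[-7, -5]]
Observability matrix O = [C; CA] = [[-1, -1], [-7, -5]]
det(O) = (-1)·(-5) - (-1)·(-7) = 5 - 7 = -2
Since det(O) ≠ 0, rank(O) = 2 and the system is completely observable.

-2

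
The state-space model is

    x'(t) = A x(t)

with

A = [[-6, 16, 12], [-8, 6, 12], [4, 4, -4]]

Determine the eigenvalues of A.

det(sI - A) = s^3 - (tr A)s^2 + (M11 + M22 + M33)s - det A, where Mii is the 2×2 principal minor of A obtained by deleting row i and column i.
tr A = (-6) + 6 + (-4) = -4; M11 = 6·(-4) - 12·4 = -24 - 48 = -72; M22 = (-6)·(-4) - 12·4 = 24 - 48 = -24; M33 = (-6)·6 - 16·(-8) = -36 - (-128) = 92; sum of minors = -4.
det A = (-6)·(6·(-4) - 12·4) - 16·((-8)·(-4) - 12·4) + 12·((-8)·4 - 6·4) = (-6)·(-72) - 16·(-16) + 12·(-56) = 16.
So p(s) = det(sI - A) = s^3 + 4s^2 - 4s - 16.
Rational-root test: any integer root divides -16. Testing small divisors, s = -2 works: p(-2) = -8 + 16 + 8 + (-16) = 0, so (s + 2) is a factor.
Dividing, p(s) = (s + 2)(s^2 + 2s - 8).
Factor s^2 + 2s - 8: two numbers with sum -2 and product -8 are 2 and -4, so s^2 + 2s - 8 = (s - 2)(s + 4).
Hence p(s) = (s - 2) (s + 2) (s + 4), with roots -4, -2, 2.
At least one eigenvalue has non-negative real part, so the system is not asymptotically stable.

-4, -2, 2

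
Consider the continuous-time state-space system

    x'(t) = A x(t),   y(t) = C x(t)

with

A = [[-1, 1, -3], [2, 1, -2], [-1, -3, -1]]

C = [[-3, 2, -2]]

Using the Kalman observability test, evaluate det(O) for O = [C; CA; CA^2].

1287

CA = [[9, 5, 7]]
CA^2 = [[-6, -7, -44]]
Observability matrix O = [C; CA; CA^2] = [[-3, 2, -2], [9, 5, 7], [-6, -7, -44]]
Expanding along the first row, det(O) = (-3)·(5·(-44) - 7·(-7)) - 2·(9·(-44) - 7·(-6)) + (-2)·(9·(-7) - 5·(-6)) = (-3)·(-171) - 2·(-354) + (-2)·(-33) = 1287
Since det(O) ≠ 0, rank(O) = 3 and the system is completely observable.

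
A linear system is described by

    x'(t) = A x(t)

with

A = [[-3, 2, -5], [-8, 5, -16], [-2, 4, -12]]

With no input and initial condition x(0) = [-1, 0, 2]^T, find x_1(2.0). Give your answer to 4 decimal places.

det(sI - A) = s^3 - (tr A)s^2 + (M11 + M22 + M33)s - det A, where Mii is the 2×2 principal minor of A obtained by deleting row i and column i.
tr A = (-3) + 5 + (-12) = -10; M11 = 5·(-12) - (-16)·4 = -60 - (-64) = 4; M22 = (-3)·(-12) - (-5)·(-2) = 36 - 10 = 26; M33 = (-3)·5 - 2·(-8) = -15 - (-16) = 1; sum of minors = 31.
det A = (-3)·(5·(-12) - (-16)·4) - 2·((-8)·(-12) - (-16)·(-2)) + (-5)·((-8)·4 - 5·(-2)) = (-3)·4 - 2·64 + (-5)·(-22) = -30.
So p(s) = det(sI - A) = s^3 + 10s^2 + 31s + 30.
Rational-root test: any integer root divides 30. Testing small divisors, s = -2 works: p(-2) = -8 + 40 + (-62) + 30 = 0, so (s + 2) is a factor.
Dividing, p(s) = (s + 2)(s^2 + 8s + 15).
Factor s^2 + 8s + 15: two numbers with sum -8 and product 15 are -3 and -5, so s^2 + 8s + 15 = (s + 3)(s + 5).
Hence p(s) = (s + 2) (s + 3) (s + 5), with roots -5, -3, -2.
The eigenvalues -5, -3, -2 are distinct and real, so A is diagonalisable and x(t) = e^{At} x(0) = V diag(e^{λ_i t}) V^{-1} x(0), where the columns of V are the eigenvectors.
λ = -5: A - (-5)I = [[2, 2, -5], [-8, 10, -16], [-2, 4, -7]]. v must be orthogonal to every row; (row 1) × (row 2) = [18, 72, 36], so take v_1 = [-1, -4, -2]^T.
λ = -3: A - (-3)I = [[0, 2, -5], [-8, 8, -16], [-2, 4, -9]]. v must be orthogonal to every row; (row 1) × (row 2) = [8, 40, 16], so take v_2 = [1, 5, 2]^T.
λ = -2: A - (-2)I = [[-1, 2, -5], [-8, 7, -16], [-2, 4, -10]]. v must be orthogonal to every row; (row 1) × (row 2) = [3, 24, 9], so take v_3 = [-1, -8, -3]^T.
V = [v_1 v_2 v_3] = [[-1, 1, -1], [-4, 5, -8], [-2, 2, -3]] has det V = 1, so V^{-1} = adj(V)/det V = [[1, 1, -3], [4, 1, -4], [2, 0, -1]].
Modal coordinates z(0) = V^{-1} x(0): 1·(-1) + 1·0 + (-3)·2 = -7; 4·(-1) + 1·0 + (-4)·2 = -12; 2·(-1) + 0·0 + (-1)·2 = -4; so z(0) = [-7, -12, -4]^T.
x_1(t) = Σ_i (v_i)_1 · z_i(0) · e^{λ_i t} (row 1 of V times the modal terms).
x_1(2.0) = (-1)·(-7)·e^{-5·2.0} + 1·(-12)·e^{-3·2.0} + (-1)·(-4)·e^{-2·2.0} = 7·0.000045 + (-12)·0.002479 + 4·0.018316 = 0.0438.

0.0438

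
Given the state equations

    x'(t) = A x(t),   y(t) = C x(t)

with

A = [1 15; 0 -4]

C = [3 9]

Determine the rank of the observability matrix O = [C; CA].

1

CA = [[3, 9]]
Observability matrix O = [C; CA] = [[3, 9], [3, 9]]
Every row of O is a scalar multiple of row 1 = [3, 9] (multipliers 1, 1), so the rows span a one-dimensional space.
O ≠ 0, hence rank(O) = 1.
rank(O) = 1 < n = 2, so the pair (A, C) is not completely observable.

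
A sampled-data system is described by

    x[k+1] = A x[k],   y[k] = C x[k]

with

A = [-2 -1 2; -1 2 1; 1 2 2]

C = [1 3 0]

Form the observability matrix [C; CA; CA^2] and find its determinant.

CA = [[-5, 5, 5]]
CA^2 = [[10, 25, 5]]
Observability matrix O = [C; CA; CA^2] = [[1, 3, 0], [-5, 5, 5], [10, 25, 5]]
Expanding along the first row, det(O) = 1·(5·5 - 5·25) - 3·((-5)·5 - 5·10) + 0·((-5)·25 - 5·10) = 1·(-100) - 3·(-75) + 0·(-175) = 125
Since det(O) ≠ 0, rank(O) = 3 and the system is completely observable.

125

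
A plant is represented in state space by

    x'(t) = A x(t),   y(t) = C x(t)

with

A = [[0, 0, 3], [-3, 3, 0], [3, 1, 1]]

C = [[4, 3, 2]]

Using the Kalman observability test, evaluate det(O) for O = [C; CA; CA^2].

-2469

CA = [[-3, 11, 14]]
CA^2 = [[9, 47, 5]]
Observability matrix O = [C; CA; CA^2] = [[4, 3, 2], [-3, 11, 14], [9, 47, 5]]
Expanding along the first row, det(O) = 4·(11·5 - 14·47) - 3·((-3)·5 - 14·9) + 2·((-3)·47 - 11·9) = 4·(-603) - 3·(-141) + 2·(-240) = -2469
Since det(O) ≠ 0, rank(O) = 3 and the system is completely observable.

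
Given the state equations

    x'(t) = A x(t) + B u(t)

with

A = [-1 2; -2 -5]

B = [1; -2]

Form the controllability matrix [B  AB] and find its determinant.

AB = [[-5], [8]]
Controllability matrix C = [B  AB] = [[1, -5], [-2, 8]]
det(C) = 1·8 - (-5)·(-2) = 8 - 10 = -2
Since det(C) ≠ 0, rank(C) = 2 and the system is completely controllable.

-2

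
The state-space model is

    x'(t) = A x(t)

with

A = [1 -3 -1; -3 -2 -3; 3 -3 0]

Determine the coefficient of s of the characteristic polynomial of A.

-17

Expand det(sI - A) for the 3×3 matrix.
p(s) = s^3 + s^2 - 17s - 3.
(Check: constant term = det(-A) = (-1)^3 det A = -3; coefficient of s^2 = -tr A = 1.)
The coefficient of s is -17.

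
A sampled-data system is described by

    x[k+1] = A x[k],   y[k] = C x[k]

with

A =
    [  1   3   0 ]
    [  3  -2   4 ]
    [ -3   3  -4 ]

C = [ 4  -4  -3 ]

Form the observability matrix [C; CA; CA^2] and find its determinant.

CA = [[1, 11, -4]]
CA^2 = [[46, -31, 60]]
Observability matrix O = [C; CA; CA^2] = [[4, -4, -3], [1, 11, -4], [46, -31, 60]]
Expanding along the first row, det(O) = 4·(11·60 - (-4)·(-31)) - (-4)·(1·60 - (-4)·46) + (-3)·(1·(-31) - 11·46) = 4·536 - (-4)·244 + (-3)·(-537) = 4731
Since det(O) ≠ 0, rank(O) = 3 and the system is completely observable.

4731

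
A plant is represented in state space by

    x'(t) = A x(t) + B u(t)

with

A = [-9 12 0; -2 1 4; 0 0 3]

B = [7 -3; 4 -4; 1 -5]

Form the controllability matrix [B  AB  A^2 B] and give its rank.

2

AB = [[-15, -21], [-6, -18], [3, -15]]
A^2B = [[63, -27], [36, -36], [9, -45]]
Controllability matrix C = [B  AB  A^2B] = [[7, -3, -15, -21, 63, -27], [4, -4, -6, -18, 36, -36], [1, -5, 3, -15, 9, -45]]
The rows r1, r2, r3 of C are linearly dependent: r1 - 2·r2 + r3 = 0 (check each entry), so rank(C) ≤ 2.
The 2×2 minor from rows 1, 2, columns 1, 2 is 7·(-4) - (-3)·4 = -28 - (-12) = -16 ≠ 0, so rank(C) = 2.
rank(C) = 2 < n = 3, so the pair (A, B) is not completely controllable.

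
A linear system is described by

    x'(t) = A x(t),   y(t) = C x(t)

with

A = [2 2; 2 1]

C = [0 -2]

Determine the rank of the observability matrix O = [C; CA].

2

CA = [[-4, -2]]
Observability matrix O = [C; CA] = [[0, -2], [-4, -2]]
det(O) = 0·(-2) - (-2)·(-4) = 0 - 8 = -8 ≠ 0, so rank(O) = 2.
rank(O) = 2 = n, so the pair (A, C) is completely observable.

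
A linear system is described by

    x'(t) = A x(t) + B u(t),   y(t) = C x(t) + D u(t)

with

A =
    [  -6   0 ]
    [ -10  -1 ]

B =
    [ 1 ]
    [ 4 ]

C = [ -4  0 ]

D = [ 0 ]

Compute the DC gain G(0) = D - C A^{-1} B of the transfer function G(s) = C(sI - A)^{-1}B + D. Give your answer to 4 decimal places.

G(0) = C(-A)^{-1}B + D = -C A^{-1} B + D.
det A = 6, so A^{-1} = (1/6)·adj(A) = [[-1/6, 0], [5/3, -1]]
A^{-1} B = [-1/6, -7/3]^T
C A^{-1} B = 2/3
G(0) = D - C A^{-1} B = 0 - (2/3) = -2/3 ≈ -0.6667

-0.6667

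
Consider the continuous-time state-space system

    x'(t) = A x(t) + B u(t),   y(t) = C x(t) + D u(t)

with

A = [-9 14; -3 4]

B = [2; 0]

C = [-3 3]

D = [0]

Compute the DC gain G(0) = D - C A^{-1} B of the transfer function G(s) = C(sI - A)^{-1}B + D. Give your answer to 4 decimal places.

G(0) = C(-A)^{-1}B + D = -C A^{-1} B + D.
det A = 6, so A^{-1} = (1/6)·adj(A) = [[2/3, -7/3], [1/2, -3/2]]
A^{-1} B = [4/3, 1]^T
C A^{-1} B = -1
G(0) = D - C A^{-1} B = 0 - (-1) = 1

1.0000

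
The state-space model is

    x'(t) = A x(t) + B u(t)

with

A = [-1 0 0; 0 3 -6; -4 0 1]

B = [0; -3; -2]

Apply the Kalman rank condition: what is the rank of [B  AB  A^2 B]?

2

AB = [[0], [3], [-2]]
A^2B = [[0], [21], [-2]]
Controllability matrix C = [B  AB  A^2B] = [[0, 0, 0], [-3, 3, 21], [-2, -2, -2]]
Row 1 of C is identically zero, so rank(C) ≤ 2.
The 2×2 minor from rows 2, 3, columns 1, 2 is (-3)·(-2) - 3·(-2) = 6 - (-6) = 12 ≠ 0, so rank(C) = 2.
rank(C) = 2 < n = 3, so the pair (A, B) is not completely controllable.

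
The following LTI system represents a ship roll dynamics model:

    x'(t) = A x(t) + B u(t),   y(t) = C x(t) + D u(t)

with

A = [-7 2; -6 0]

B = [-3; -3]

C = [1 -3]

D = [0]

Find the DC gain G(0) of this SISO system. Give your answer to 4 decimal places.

0.2500

G(0) = C(-A)^{-1}B + D = -C A^{-1} B + D.
det A = 12, so A^{-1} = (1/12)·adj(A) = [[0, -1/6], [1/2, -7/12]]
A^{-1} B = [1/2, 1/4]^T
C A^{-1} B = -1/4
G(0) = D - C A^{-1} B = 0 - (-1/4) = 1/4 ≈ 0.2500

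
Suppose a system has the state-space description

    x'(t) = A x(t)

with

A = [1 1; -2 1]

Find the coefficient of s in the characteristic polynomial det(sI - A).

For a 2×2 matrix, det(sI - A) = s^2 - (tr A)s + det A.
tr A = 2, det A = 3.
So p(s) = s^2 - 2s + 3.
The coefficient of s is -2.

-2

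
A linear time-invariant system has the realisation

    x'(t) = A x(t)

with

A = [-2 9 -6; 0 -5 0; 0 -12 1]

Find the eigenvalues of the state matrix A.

-5, -2, 1

det(sI - A) = s^3 - (tr A)s^2 + (M11 + M22 + M33)s - det A, where Mii is the 2×2 principal minor of A obtained by deleting row i and column i.
tr A = (-2) + (-5) + 1 = -6; M11 = (-5)·1 - 0·(-12) = -5 - 0 = -5; M22 = (-2)·1 - (-6)·0 = -2 - 0 = -2; M33 = (-2)·(-5) - 9·0 = 10 - 0 = 10; sum of minors = 3.
det A = (-2)·((-5)·1 - 0·(-12)) - 9·(0·1 - 0·0) + (-6)·(0·(-12) - (-5)·0) = (-2)·(-5) - 9·0 + (-6)·0 = 10.
So p(s) = det(sI - A) = s^3 + 6s^2 + 3s - 10.
Rational-root test: any integer root divides -10. Testing small divisors, s = 1 works: p(1) = 1 + 6 + 3 + (-10) = 0, so (s - 1) is a factor.
Dividing, p(s) = (s - 1)(s^2 + 7s + 10).
Factor s^2 + 7s + 10: two numbers with sum -7 and product 10 are -2 and -5, so s^2 + 7s + 10 = (s + 2)(s + 5).
Hence p(s) = (s - 1) (s + 2) (s + 5), with roots -5, -2, 1.
At least one eigenvalue has non-negative real part, so the system is not asymptotically stable.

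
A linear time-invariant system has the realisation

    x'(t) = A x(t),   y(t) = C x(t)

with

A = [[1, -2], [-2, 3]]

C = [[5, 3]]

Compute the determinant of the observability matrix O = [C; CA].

CA = [[-1, -1]]
Observability matrix O = [C; CA] = [[5, 3], [-1, -1]]
det(O) = 5·(-1) - 3·(-1) = -5 - (-3) = -2
Since det(O) ≠ 0, rank(O) = 2 and the system is completely observable.

-2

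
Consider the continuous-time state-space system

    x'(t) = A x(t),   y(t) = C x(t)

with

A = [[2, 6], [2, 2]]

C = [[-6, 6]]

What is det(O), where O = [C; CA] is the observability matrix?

144

CA = [[0, -24]]
Observability matrix O = [C; CA] = [[-6, 6], [0, -24]]
det(O) = (-6)·(-24) - 6·0 = 144 - 0 = 144
Since det(O) ≠ 0, rank(O) = 2 and the system is completely observable.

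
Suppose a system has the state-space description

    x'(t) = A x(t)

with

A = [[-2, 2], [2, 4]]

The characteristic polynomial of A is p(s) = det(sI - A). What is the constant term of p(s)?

-12

For a 2×2 matrix, det(sI - A) = s^2 - (tr A)s + det A.
tr A = 2, det A = -12.
So p(s) = s^2 - 2s - 12.
The constant term is -12.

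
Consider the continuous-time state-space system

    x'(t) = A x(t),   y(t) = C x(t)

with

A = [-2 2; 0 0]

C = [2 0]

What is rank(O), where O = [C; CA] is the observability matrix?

2

CA = [[-4, 4]]
Observability matrix O = [C; CA] = [[2, 0], [-4, 4]]
det(O) = 2·4 - 0·(-4) = 8 - 0 = 8 ≠ 0, so rank(O) = 2.
rank(O) = 2 = n, so the pair (A, C) is completely observable.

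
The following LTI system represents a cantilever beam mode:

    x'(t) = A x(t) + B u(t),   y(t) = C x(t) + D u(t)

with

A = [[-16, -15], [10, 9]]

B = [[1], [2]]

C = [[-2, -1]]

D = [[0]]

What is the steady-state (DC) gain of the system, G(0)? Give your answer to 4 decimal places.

6.0000

G(0) = C(-A)^{-1}B + D = -C A^{-1} B + D.
det A = 6, so A^{-1} = (1/6)·adj(A) = [[3/2, 5/2], [-5/3, -8/3]]
A^{-1} B = [13/2, -7]^T
C A^{-1} B = -6
G(0) = D - C A^{-1} B = 0 - (-6) = 6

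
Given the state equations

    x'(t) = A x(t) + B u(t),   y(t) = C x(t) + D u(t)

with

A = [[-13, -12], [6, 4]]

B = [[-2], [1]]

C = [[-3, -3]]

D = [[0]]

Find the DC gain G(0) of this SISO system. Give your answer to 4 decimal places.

G(0) = C(-A)^{-1}B + D = -C A^{-1} B + D.
det A = 20, so A^{-1} = (1/20)·adj(A) = [[1/5, 3/5], [-3/10, -13/20]]
A^{-1} B = [1/5, -1/20]^T
C A^{-1} B = -9/20
G(0) = D - C A^{-1} B = 0 - (-9/20) = 9/20 ≈ 0.4500

0.4500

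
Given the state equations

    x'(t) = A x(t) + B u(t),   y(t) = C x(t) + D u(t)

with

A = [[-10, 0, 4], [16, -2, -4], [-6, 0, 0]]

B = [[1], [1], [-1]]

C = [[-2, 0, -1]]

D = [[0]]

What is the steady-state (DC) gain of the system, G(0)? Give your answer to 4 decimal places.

G(0) = C(-A)^{-1}B + D = -C A^{-1} B + D.
det A = -48, so A^{-1} = (1/-48)·adj(A) = [[0, 0, -1/6], [-1/2, -1/2, -1/2], [1/4, 0, -5/12]]
A^{-1} B = [1/6, -1/2, 2/3]^T
C A^{-1} B = -1
G(0) = D - C A^{-1} B = 0 - (-1) = 1

1.0000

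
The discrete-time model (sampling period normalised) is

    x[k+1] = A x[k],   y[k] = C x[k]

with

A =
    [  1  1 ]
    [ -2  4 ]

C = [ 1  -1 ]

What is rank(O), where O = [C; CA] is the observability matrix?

CA = [[3, -3]]
Observability matrix O = [C; CA] = [[1, -1], [3, -3]]
Every row of O is a scalar multiple of row 1 = [1, -1] (multipliers 1, 3), so the rows span a one-dimensional space.
O ≠ 0, hence rank(O) = 1.
rank(O) = 1 < n = 2, so the pair (A, C) is not completely observable.

1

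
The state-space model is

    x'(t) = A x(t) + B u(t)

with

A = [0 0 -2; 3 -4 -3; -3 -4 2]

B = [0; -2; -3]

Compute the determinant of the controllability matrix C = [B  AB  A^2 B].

-164

AB = [[6], [17], [2]]
A^2B = [[-4], [-56], [-82]]
Controllability matrix C = [B  AB  A^2B] = [[0, 6, -4], [-2, 17, -56], [-3, 2, -82]]
Expanding along the first row, det(C) = 0·(17·(-82) - (-56)·2) - 6·((-2)·(-82) - (-56)·(-3)) + (-4)·((-2)·2 - 17·(-3)) = 0·(-1282) - 6·(-4) + (-4)·47 = -164
Since det(C) ≠ 0, rank(C) = 3 and the system is completely controllable.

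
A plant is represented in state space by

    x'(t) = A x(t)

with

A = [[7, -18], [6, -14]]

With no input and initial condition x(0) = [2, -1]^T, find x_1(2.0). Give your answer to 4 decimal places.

0.2559

det(sI - A) = s^2 - (tr A)s + det A, with tr A = 7 + (-14) = -7 and det A = 7·(-14) - (-18)·6 = -98 - (-108) = 10.
So p(s) = det(sI - A) = s^2 + 7s + 10.
Factor s^2 + 7s + 10: two numbers with sum -7 and product 10 are -2 and -5, so s^2 + 7s + 10 = (s + 2)(s + 5).
Hence p(s) = (s + 2) (s + 5), with roots -5, -2.
The eigenvalues -5, -2 are distinct and real, so A is diagonalisable and x(t) = e^{At} x(0) = V diag(e^{λ_i t}) V^{-1} x(0), where the columns of V are the eigenvectors.
λ = -5: A - (-5)I = [[12, -18], [6, -9]]. Row 1 gives 12·v1 + (-18)·v2 = 0, so take v_1 = [3, 2]^T.
λ = -2: A - (-2)I = [[9, -18], [6, -12]]. Row 1 gives 9·v1 + (-18)·v2 = 0, so take v_2 = [2, 1]^T.
V = [v_1 v_2] = [[3, 2], [2, 1]] has det V = -1, so V^{-1} = adj(V)/det V = [[-1, 2], [2, -3]].
Modal coordinates z(0) = V^{-1} x(0): (-1)·2 + 2·(-1) = -4; 2·2 + (-3)·(-1) = 7; so z(0) = [-4, 7]^T.
x_1(t) = Σ_i (v_i)_1 · z_i(0) · e^{λ_i t} (row 1 of V times the modal terms).
x_1(2.0) = 3·(-4)·e^{-5·2.0} + 2·7·e^{-2·2.0} = (-12)·0.000045 + 14·0.018316 = 0.2559.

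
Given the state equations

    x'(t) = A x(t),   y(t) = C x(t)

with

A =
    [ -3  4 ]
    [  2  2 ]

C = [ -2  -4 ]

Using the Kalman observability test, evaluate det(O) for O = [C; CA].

24

CA = [[-2, -16]]
Observability matrix O = [C; CA] = [[-2, -4], [-2, -16]]
det(O) = (-2)·(-16) - (-4)·(-2) = 32 - 8 = 24
Since det(O) ≠ 0, rank(O) = 2 and the system is completely observable.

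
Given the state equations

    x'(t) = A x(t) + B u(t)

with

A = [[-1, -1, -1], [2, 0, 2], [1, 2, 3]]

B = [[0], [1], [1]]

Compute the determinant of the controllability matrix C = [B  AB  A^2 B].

7

AB = [[-2], [2], [5]]
A^2B = [[-5], [6], [17]]
Controllability matrix C = [B  AB  A^2B] = [[0, -2, -5], [1, 2, 6], [1, 5, 17]]
Expanding along the first row, det(C) = 0·(2·17 - 6·5) - (-2)·(1·17 - 6·1) + (-5)·(1·5 - 2·1) = 0·4 - (-2)·11 + (-5)·3 = 7
Since det(C) ≠ 0, rank(C) = 3 and the system is completely controllable.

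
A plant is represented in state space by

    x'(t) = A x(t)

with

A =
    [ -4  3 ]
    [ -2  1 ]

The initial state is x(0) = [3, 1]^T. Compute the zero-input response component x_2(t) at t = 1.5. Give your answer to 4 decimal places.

det(sI - A) = s^2 - (tr A)s + det A, with tr A = (-4) + 1 = -3 and det A = (-4)·1 - 3·(-2) = -4 - (-6) = 2.
So p(s) = det(sI - A) = s^2 + 3s + 2.
Factor s^2 + 3s + 2: two numbers with sum -3 and product 2 are -1 and -2, so s^2 + 3s + 2 = (s + 1)(s + 2).
Hence p(s) = (s + 1) (s + 2), with roots -2, -1.
The eigenvalues -2, -1 are distinct and real, so A is diagonalisable and x(t) = e^{At} x(0) = V diag(e^{λ_i t}) V^{-1} x(0), where the columns of V are the eigenvectors.
λ = -2: A - (-2)I = [[-2, 3], [-2, 3]]. Row 1 gives (-2)·v1 + 3·v2 = 0, so take v_1 = [-3, -2]^T.
λ = -1: A - (-1)I = [[-3, 3], [-2, 2]]. Row 1 gives (-3)·v1 + 3·v2 = 0, so take v_2 = [-1, -1]^T.
V = [v_1 v_2] = [[-3, -1], [-2, -1]] has det V = 1, so V^{-1} = adj(V)/det V = [[-1, 1], [2, -3]].
Modal coordinates z(0) = V^{-1} x(0): (-1)·3 + 1·1 = -2; 2·3 + (-3)·1 = 3; so z(0) = [-2, 3]^T.
x_2(t) = Σ_i (v_i)_2 · z_i(0) · e^{λ_i t} (row 2 of V times the modal terms).
x_2(1.5) = (-2)·(-2)·e^{-2·1.5} + (-1)·3·e^{-1·1.5} = 4·0.049787 + (-3)·0.223130 = -0.4702.

-0.4702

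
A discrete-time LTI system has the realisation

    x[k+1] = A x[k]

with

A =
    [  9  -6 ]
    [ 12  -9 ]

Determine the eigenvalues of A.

-3, 3

det(zI - A) = z^2 - (tr A)z + det A, with tr A = 9 + (-9) = 0 and det A = 9·(-9) - (-6)·12 = -81 - (-72) = -9.
So p(z) = det(zI - A) = z^2 - 9.
Factor z^2 - 9: two numbers with sum 0 and product -9 are 3 and -3, so z^2 - 9 = (z - 3)(z + 3).
Hence p(z) = (z - 3) (z + 3), with roots -3, 3.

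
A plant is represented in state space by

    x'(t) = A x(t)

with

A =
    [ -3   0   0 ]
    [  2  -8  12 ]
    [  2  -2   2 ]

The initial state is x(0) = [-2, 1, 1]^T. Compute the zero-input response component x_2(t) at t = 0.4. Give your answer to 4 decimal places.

0.0130

det(sI - A) = s^3 - (tr A)s^2 + (M11 + M22 + M33)s - det A, where Mii is the 2×2 principal minor of A obtained by deleting row i and column i.
tr A = (-3) + (-8) + 2 = -9; M11 = (-8)·2 - 12·(-2) = -16 - (-24) = 8; M22 = (-3)·2 - 0·2 = -6 - 0 = -6; M33 = (-3)·(-8) - 0·2 = 24 - 0 = 24; sum of minors = 26.
det A = (-3)·((-8)·2 - 12·(-2)) - 0·(2·2 - 12·2) + 0·(2·(-2) - (-8)·2) = (-3)·8 - 0·(-20) + 0·12 = -24.
So p(s) = det(sI - A) = s^3 + 9s^2 + 26s + 24.
Rational-root test: any integer root divides 24. Testing small divisors, s = -2 works: p(-2) = -8 + 36 + (-52) + 24 = 0, so (s + 2) is a factor.
Dividing, p(s) = (s + 2)(s^2 + 7s + 12).
Factor s^2 + 7s + 12: two numbers with sum -7 and product 12 are -3 and -4, so s^2 + 7s + 12 = (s + 3)(s + 4).
Hence p(s) = (s + 2) (s + 3) (s + 4), with roots -4, -3, -2.
The eigenvalues -4, -3, -2 are distinct and real, so A is diagonalisable and x(t) = e^{At} x(0) = V diag(e^{λ_i t}) V^{-1} x(0), where the columns of V are the eigenvectors.
λ = -4: A - (-4)I = [[1, 0, 0], [2, -4, 12], [2, -2, 6]]. v must be orthogonal to every row; (row 1) × (row 2) = [0, -12, -4], so take v_1 = [0, 3, 1]^T.
λ = -3: A - (-3)I = [[0, 0, 0], [2, -5, 12], [2, -2, 5]]. v must be orthogonal to every row; (row 2) × (row 3) = [-1, 14, 6], so take v_2 = [-1, 14, 6]^T.
λ = -2: A - (-2)I = [[-1, 0, 0], [2, -6, 12], [2, -2, 4]]. v must be orthogonal to every row; (row 1) × (row 2) = [0, 12, 6], so take v_3 = [0, 2, 1]^T.
V = [v_1 v_2 v_3] = [[0, -1, 0], [3, 14, 2], [1, 6, 1]] has det V = 1, so V^{-1} = adj(V)/det V = [[2, 1, -2], [-1, 0, 0], [4, -1, 3]].
Modal coordinates z(0) = V^{-1} x(0): 2·(-2) + 1·1 + (-2)·1 = -5; (-1)·(-2) + 0·1 + 0·1 = 2; 4·(-2) + (-1)·1 + 3·1 = -6; so z(0) = [-5, 2, -6]^T.
x_2(t) = Σ_i (v_i)_2 · z_i(0) · e^{λ_i t} (row 2 of V times the modal terms).
x_2(0.4) = 3·(-5)·e^{-4·0.4} + 14·2·e^{-3·0.4} + 2·(-6)·e^{-2·0.4} = (-15)·0.201897 + 28·0.301194 + (-12)·0.449329 = 0.0130.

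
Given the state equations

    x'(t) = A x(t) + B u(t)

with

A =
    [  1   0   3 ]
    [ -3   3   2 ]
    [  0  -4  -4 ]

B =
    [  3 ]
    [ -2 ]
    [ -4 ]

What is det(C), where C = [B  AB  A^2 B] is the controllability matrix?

AB = [[-9], [-23], [24]]
A^2B = [[63], [6], [-4]]
Controllability matrix C = [B  AB  A^2B] = [[3, -9, 63], [-2, -23, 6], [-4, 24, -4]]
Expanding along the first row, det(C) = 3·((-23)·(-4) - 6·24) - (-9)·((-2)·(-4) - 6·(-4)) + 63·((-2)·24 - (-23)·(-4)) = 3·(-52) - (-9)·32 + 63·(-140) = -8688
Since det(C) ≠ 0, rank(C) = 3 and the system is completely controllable.

-8688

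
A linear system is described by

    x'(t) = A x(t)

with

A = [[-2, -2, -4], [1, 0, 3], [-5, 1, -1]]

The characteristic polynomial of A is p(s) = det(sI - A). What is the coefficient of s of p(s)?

-19

Expand det(sI - A) for the 3×3 matrix.
p(s) = s^3 + 3s^2 - 19s - 30.
(Check: constant term = det(-A) = (-1)^3 det A = -30; coefficient of s^2 = -tr A = 3.)
The coefficient of s is -19.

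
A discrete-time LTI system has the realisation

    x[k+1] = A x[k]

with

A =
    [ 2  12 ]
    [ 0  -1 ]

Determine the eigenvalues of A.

det(zI - A) = z^2 - (tr A)z + det A, with tr A = 2 + (-1) = 1 and det A = 2·(-1) - 12·0 = -2 - 0 = -2.
So p(z) = det(zI - A) = z^2 - z - 2.
Factor z^2 - z - 2: two numbers with sum 1 and product -2 are 2 and -1, so z^2 - z - 2 = (z - 2)(z + 1).
Hence p(z) = (z - 2) (z + 1), with roots -1, 2.

-1, 2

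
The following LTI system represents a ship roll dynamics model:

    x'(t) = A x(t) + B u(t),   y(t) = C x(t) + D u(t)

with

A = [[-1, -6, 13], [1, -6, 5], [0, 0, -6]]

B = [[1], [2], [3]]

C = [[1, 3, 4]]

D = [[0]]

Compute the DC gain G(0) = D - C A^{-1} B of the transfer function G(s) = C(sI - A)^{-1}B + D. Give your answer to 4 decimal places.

6.5000

G(0) = C(-A)^{-1}B + D = -C A^{-1} B + D.
det A = -72, so A^{-1} = (1/-72)·adj(A) = [[-1/2, 1/2, -2/3], [-1/12, -1/12, -1/4], [0, 0, -1/6]]
A^{-1} B = [-3/2, -1, -1/2]^T
C A^{-1} B = -13/2
G(0) = D - C A^{-1} B = 0 - (-13/2) = 13/2 ≈ 6.5000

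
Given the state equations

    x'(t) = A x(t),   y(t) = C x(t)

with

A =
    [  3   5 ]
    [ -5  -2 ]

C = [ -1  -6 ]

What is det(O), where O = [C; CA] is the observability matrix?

CA = [[27, 7]]
Observability matrix O = [C; CA] = [[-1, -6], [27, 7]]
det(O) = (-1)·7 - (-6)·27 = -7 - (-162) = 155
Since det(O) ≠ 0, rank(O) = 2 and the system is completely observable.

155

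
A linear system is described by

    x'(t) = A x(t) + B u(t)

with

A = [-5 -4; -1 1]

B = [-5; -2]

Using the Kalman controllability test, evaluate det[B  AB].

AB = [[33], [3]]
Controllability matrix C = [B  AB] = [[-5, 33], [-2, 3]]
det(C) = (-5)·3 - 33·(-2) = -15 - (-66) = 51
Since det(C) ≠ 0, rank(C) = 2 and the system is completely controllable.

51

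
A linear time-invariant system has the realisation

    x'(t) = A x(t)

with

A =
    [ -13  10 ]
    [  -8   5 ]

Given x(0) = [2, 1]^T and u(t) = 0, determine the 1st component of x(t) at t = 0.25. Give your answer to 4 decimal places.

det(sI - A) = s^2 - (tr A)s + det A, with tr A = (-13) + 5 = -8 and det A = (-13)·5 - 10·(-8) = -65 - (-80) = 15.
So p(s) = det(sI - A) = s^2 + 8s + 15.
Factor s^2 + 8s + 15: two numbers with sum -8 and product 15 are -3 and -5, so s^2 + 8s + 15 = (s + 3)(s + 5).
Hence p(s) = (s + 3) (s + 5), with roots -5, -3.
The eigenvalues -5, -3 are distinct and real, so A is diagonalisable and x(t) = e^{At} x(0) = V diag(e^{λ_i t}) V^{-1} x(0), where the columns of V are the eigenvectors.
λ = -5: A - (-5)I = [[-8, 10], [-8, 10]]. Row 1 gives (-8)·v1 + 10·v2 = 0, so take v_1 = [-5, -4]^T.
λ = -3: A - (-3)I = [[-10, 10], [-8, 8]]. Row 1 gives (-10)·v1 + 10·v2 = 0, so take v_2 = [1, 1]^T.
V = [v_1 v_2] = [[-5, 1], [-4, 1]] has det V = -1, so V^{-1} = adj(V)/det V = [[-1, 1], [-4, 5]].
Modal coordinates z(0) = V^{-1} x(0): (-1)·2 + 1·1 = -1; (-4)·2 + 5·1 = -3; so z(0) = [-1, -3]^T.
x_1(t) = Σ_i (v_i)_1 · z_i(0) · e^{λ_i t} (row 1 of V times the modal terms).
x_1(0.25) = (-5)·(-1)·e^{-5·0.25} + 1·(-3)·e^{-3·0.25} = 5·0.286505 + (-3)·0.472367 = 0.0154.

0.0154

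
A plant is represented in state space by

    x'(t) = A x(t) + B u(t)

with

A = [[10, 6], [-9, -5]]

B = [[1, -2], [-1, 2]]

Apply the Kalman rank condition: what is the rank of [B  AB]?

AB = [[4, -8], [-4, 8]]
Controllability matrix C = [B  AB] = [[1, -2, 4, -8], [-1, 2, -4, 8]]
Every column of C is a scalar multiple of column 1 = [1, -1] (multipliers 1, -2, 4, -8), so the columns span a one-dimensional space.
C ≠ 0, hence rank(C) = 1.
rank(C) = 1 < n = 2, so the pair (A, B) is not completely controllable.

1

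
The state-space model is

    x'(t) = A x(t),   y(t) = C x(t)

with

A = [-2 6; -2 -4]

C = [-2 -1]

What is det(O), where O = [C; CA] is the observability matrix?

22

CA = [[6, -8]]
Observability matrix O = [C; CA] = [[-2, -1], [6, -8]]
det(O) = (-2)·(-8) - (-1)·6 = 16 - (-6) = 22
Since det(O) ≠ 0, rank(O) = 2 and the system is completely observable.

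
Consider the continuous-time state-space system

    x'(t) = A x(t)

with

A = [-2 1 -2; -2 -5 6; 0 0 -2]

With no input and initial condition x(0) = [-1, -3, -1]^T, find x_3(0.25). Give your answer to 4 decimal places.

-0.6065

det(sI - A) = s^3 - (tr A)s^2 + (M11 + M22 + M33)s - det A, where Mii is the 2×2 principal minor of A obtained by deleting row i and column i.
tr A = (-2) + (-5) + (-2) = -9; M11 = (-5)·(-2) - 6·0 = 10 - 0 = 10; M22 = (-2)·(-2) - (-2)·0 = 4 - 0 = 4; M33 = (-2)·(-5) - 1·(-2) = 10 - (-2) = 12; sum of minors = 26.
det A = (-2)·((-5)·(-2) - 6·0) - 1·((-2)·(-2) - 6·0) + (-2)·((-2)·0 - (-5)·0) = (-2)·10 - 1·4 + (-2)·0 = -24.
So p(s) = det(sI - A) = s^3 + 9s^2 + 26s + 24.
Rational-root test: any integer root divides 24. Testing small divisors, s = -2 works: p(-2) = -8 + 36 + (-52) + 24 = 0, so (s + 2) is a factor.
Dividing, p(s) = (s + 2)(s^2 + 7s + 12).
Factor s^2 + 7s + 12: two numbers with sum -7 and product 12 are -3 and -4, so s^2 + 7s + 12 = (s + 3)(s + 4).
Hence p(s) = (s + 2) (s + 3) (s + 4), with roots -4, -3, -2.
The eigenvalues -4, -3, -2 are distinct and real, so A is diagonalisable and x(t) = e^{At} x(0) = V diag(e^{λ_i t}) V^{-1} x(0), where the columns of V are the eigenvectors.
λ = -4: A - (-4)I = [[2, 1, -2], [-2, -1, 6], [0, 0, 2]]. v must be orthogonal to every row; (row 1) × (row 2) = [4, -8, 0], so take v_1 = [-1, 2, 0]^T.
λ = -3: A - (-3)I = [[1, 1, -2], [-2, -2, 6], [0, 0, 1]]. v must be orthogonal to every row; (row 1) × (row 2) = [2, -2, 0], so take v_2 = [-1, 1, 0]^T.
λ = -2: A - (-2)I = [[0, 1, -2], [-2, -3, 6], [0, 0, 0]]. v must be orthogonal to every row; (row 1) × (row 2) = [0, 4, 2], so take v_3 = [0, 2, 1]^T.
V = [v_1 v_2 v_3] = [[-1, -1, 0], [2, 1, 2], [0, 0, 1]] has det V = 1, so V^{-1} = adj(V)/det V = [[1, 1, -2], [-2, -1, 2], [0, 0, 1]].
Modal coordinates z(0) = V^{-1} x(0): 1·(-1) + 1·(-3) + (-2)·(-1) = -2; (-2)·(-1) + (-1)·(-3) + 2·(-1) = 3; 0·(-1) + 0·(-3) + 1·(-1) = -1; so z(0) = [-2, 3, -1]^T.
x_3(t) = Σ_i (v_i)_3 · z_i(0) · e^{λ_i t} (row 3 of V times the modal terms).
x_3(0.25) = 0·(-2)·e^{-4·0.25} + 0·3·e^{-3·0.25} + 1·(-1)·e^{-2·0.25} = 0·0.367879 + 0·0.472367 + (-1)·0.606531 = -0.6065.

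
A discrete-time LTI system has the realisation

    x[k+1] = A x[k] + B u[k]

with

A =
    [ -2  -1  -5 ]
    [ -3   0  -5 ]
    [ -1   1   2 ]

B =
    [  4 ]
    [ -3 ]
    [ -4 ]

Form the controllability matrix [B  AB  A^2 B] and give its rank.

2

AB = [[15], [8], [-15]]
A^2B = [[37], [30], [-37]]
Controllability matrix C = [B  AB  A^2B] = [[4, 15, 37], [-3, 8, 30], [-4, -15, -37]]
The rows r1, r2, r3 of C are linearly dependent: r1 + r3 = 0 (check each entry), so rank(C) ≤ 2.
The 2×2 minor from rows 1, 2, columns 1, 2 is 4·8 - 15·(-3) = 32 - (-45) = 77 ≠ 0, so rank(C) = 2.
rank(C) = 2 < n = 3, so the pair (A, B) is not completely controllable.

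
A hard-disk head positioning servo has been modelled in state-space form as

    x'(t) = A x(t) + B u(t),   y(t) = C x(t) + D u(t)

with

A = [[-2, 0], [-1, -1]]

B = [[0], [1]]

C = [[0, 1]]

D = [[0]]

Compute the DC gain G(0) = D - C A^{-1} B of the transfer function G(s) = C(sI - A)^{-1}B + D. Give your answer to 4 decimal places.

G(0) = C(-A)^{-1}B + D = -C A^{-1} B + D.
det A = 2, so A^{-1} = (1/2)·adj(A) = [[-1/2, 0], [1/2, -1]]
A^{-1} B = [0, -1]^T
C A^{-1} B = -1
G(0) = D - C A^{-1} B = 0 - (-1) = 1

1.0000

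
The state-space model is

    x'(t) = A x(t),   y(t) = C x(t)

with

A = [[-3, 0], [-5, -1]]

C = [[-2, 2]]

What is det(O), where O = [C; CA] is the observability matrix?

CA = [[-4, -2]]
Observability matrix O = [C; CA] = [[-2, 2], [-4, -2]]
det(O) = (-2)·(-2) - 2·(-4) = 4 - (-8) = 12
Since det(O) ≠ 0, rank(O) = 2 and the system is completely observable.

12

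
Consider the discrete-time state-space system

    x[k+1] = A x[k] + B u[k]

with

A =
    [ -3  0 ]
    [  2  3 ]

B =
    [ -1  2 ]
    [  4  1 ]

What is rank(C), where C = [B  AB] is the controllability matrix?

2

AB = [[3, -6], [10, 7]]
Controllability matrix C = [B  AB] = [[-1, 2, 3, -6], [4, 1, 10, 7]]
Take the 2×2 submatrix of C formed by columns 1, 2: [[-1, 2], [4, 1]]. Its determinant is (-1)·1 - 2·4 = -1 - 8 = -9 ≠ 0.
So rank(C) ≥ 2; since C has 2 rows, rank(C) = 2.
rank(C) = 2 = n, so the pair (A, B) is completely controllable.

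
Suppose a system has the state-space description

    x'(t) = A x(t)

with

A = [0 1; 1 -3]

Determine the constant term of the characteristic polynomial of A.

-1

For a 2×2 matrix, det(sI - A) = s^2 - (tr A)s + det A.
tr A = -3, det A = -1.
So p(s) = s^2 + 3s - 1.
The constant term is -1.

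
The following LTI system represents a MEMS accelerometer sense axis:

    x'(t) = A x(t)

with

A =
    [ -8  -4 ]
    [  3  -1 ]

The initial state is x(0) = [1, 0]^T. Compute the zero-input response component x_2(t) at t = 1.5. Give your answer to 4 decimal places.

det(sI - A) = s^2 - (tr A)s + det A, with tr A = (-8) + (-1) = -9 and det A = (-8)·(-1) - (-4)·3 = 8 - (-12) = 20.
So p(s) = det(sI - A) = s^2 + 9s + 20.
Factor s^2 + 9s + 20: two numbers with sum -9 and product 20 are -4 and -5, so s^2 + 9s + 20 = (s + 4)(s + 5).
Hence p(s) = (s + 4) (s + 5), with roots -5, -4.
The eigenvalues -5, -4 are distinct and real, so A is diagonalisable and x(t) = e^{At} x(0) = V diag(e^{λ_i t}) V^{-1} x(0), where the columns of V are the eigenvectors.
λ = -5: A - (-5)I = [[-3, -4], [3, 4]]. Row 1 gives (-3)·v1 + (-4)·v2 = 0, so take v_1 = [-4, 3]^T.
λ = -4: A - (-4)I = [[-4, -4], [3, 3]]. Row 1 gives (-4)·v1 + (-4)·v2 = 0, so take v_2 = [-1, 1]^T.
V = [v_1 v_2] = [[-4, -1], [3, 1]] has det V = -1, so V^{-1} = adj(V)/det V = [[-1, -1], [3, 4]].
Modal coordinates z(0) = V^{-1} x(0): (-1)·1 + (-1)·0 = -1; 3·1 + 4·0 = 3; so z(0) = [-1, 3]^T.
x_2(t) = Σ_i (v_i)_2 · z_i(0) · e^{λ_i t} (row 2 of V times the modal terms).
x_2(1.5) = 3·(-1)·e^{-5·1.5} + 1·3·e^{-4·1.5} = (-3)·0.000553 + 3·0.002479 = 0.0058.

0.0058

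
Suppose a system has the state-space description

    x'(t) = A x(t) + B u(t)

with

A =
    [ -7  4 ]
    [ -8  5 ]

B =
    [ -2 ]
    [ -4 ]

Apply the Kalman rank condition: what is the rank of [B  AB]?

AB = [[-2], [-4]]
Controllability matrix C = [B  AB] = [[-2, -2], [-4, -4]]
Every column of C is a scalar multiple of column 1 = [-2, -4] (multipliers 1, 1), so the columns span a one-dimensional space.
C ≠ 0, hence rank(C) = 1.
rank(C) = 1 < n = 2, so the pair (A, B) is not completely controllable.

1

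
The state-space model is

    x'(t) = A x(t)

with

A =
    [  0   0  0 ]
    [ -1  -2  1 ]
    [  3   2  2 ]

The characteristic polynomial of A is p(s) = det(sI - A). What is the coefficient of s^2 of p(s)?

Expand det(sI - A) for the 3×3 matrix.
p(s) = s^3 - 6s.
(Check: constant term = det(-A) = (-1)^3 det A = 0; coefficient of s^2 = -tr A = 0.)
The coefficient of s^2 is 0.

0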